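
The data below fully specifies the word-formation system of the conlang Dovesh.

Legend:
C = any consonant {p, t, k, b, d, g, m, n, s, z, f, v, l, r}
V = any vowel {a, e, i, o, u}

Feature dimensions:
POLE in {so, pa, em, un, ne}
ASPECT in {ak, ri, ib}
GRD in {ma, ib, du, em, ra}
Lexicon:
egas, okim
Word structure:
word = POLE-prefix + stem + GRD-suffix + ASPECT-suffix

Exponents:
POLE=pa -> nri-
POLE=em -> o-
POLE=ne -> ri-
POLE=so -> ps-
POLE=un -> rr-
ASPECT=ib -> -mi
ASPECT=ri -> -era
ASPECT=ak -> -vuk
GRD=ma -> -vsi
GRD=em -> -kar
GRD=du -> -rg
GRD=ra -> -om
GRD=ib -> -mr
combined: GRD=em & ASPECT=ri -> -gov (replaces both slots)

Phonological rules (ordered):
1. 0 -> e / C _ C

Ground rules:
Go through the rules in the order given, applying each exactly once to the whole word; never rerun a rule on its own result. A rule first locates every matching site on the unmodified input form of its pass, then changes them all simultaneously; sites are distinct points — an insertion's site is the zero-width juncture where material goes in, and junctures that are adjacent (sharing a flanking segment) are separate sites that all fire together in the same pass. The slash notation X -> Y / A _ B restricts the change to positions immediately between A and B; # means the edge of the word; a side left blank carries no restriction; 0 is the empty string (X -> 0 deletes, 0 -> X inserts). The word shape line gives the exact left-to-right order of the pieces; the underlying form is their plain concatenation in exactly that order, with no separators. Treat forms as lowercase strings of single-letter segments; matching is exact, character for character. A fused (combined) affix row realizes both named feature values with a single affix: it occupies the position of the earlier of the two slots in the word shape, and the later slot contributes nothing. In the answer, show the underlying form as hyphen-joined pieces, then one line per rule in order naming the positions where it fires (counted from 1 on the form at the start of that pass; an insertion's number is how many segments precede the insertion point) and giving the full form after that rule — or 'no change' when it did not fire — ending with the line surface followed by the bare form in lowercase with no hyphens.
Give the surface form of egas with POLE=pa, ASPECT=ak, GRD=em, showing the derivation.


underlying: nri-egas-kar-vuk
1. 0 -> e / C _ C: inserts after position(s) 1, 7, 10: neriegasekarevuk
surface: neriegasekarevuk


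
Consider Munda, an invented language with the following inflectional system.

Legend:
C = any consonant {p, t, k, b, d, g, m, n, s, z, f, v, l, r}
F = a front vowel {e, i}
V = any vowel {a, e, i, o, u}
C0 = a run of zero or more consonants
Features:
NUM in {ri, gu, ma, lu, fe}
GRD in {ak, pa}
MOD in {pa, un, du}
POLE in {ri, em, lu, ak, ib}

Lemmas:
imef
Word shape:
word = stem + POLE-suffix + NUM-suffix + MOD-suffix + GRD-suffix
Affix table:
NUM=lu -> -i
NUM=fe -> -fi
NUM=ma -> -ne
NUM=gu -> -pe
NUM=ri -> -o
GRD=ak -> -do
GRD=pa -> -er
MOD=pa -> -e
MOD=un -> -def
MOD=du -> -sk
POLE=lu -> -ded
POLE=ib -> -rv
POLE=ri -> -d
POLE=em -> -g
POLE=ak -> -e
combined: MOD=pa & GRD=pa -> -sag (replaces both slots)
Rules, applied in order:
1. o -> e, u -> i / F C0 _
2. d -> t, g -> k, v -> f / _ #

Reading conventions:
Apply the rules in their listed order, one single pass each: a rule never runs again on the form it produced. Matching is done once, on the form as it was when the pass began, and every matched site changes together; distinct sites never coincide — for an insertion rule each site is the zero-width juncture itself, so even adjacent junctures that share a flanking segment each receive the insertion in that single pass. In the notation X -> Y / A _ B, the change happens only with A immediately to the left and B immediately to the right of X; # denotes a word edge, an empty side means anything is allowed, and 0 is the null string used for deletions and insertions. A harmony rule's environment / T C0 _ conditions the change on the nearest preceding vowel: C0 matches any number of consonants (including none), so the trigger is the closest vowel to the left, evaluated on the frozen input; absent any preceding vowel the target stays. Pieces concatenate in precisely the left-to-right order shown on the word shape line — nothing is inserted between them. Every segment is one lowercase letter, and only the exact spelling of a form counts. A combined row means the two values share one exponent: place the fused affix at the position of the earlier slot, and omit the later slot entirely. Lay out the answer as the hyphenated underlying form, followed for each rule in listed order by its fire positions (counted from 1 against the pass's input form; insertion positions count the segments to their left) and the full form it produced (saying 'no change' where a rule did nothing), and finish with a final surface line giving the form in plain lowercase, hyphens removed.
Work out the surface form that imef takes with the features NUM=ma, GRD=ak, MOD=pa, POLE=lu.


underlying: imef-ded-ne-e-do
1. o -> e, u -> i / F C0 _: fires at position(s) 12: imefdedneede
2. d -> t, g -> k, v -> f / _ #: no change
surface: imefdedneede


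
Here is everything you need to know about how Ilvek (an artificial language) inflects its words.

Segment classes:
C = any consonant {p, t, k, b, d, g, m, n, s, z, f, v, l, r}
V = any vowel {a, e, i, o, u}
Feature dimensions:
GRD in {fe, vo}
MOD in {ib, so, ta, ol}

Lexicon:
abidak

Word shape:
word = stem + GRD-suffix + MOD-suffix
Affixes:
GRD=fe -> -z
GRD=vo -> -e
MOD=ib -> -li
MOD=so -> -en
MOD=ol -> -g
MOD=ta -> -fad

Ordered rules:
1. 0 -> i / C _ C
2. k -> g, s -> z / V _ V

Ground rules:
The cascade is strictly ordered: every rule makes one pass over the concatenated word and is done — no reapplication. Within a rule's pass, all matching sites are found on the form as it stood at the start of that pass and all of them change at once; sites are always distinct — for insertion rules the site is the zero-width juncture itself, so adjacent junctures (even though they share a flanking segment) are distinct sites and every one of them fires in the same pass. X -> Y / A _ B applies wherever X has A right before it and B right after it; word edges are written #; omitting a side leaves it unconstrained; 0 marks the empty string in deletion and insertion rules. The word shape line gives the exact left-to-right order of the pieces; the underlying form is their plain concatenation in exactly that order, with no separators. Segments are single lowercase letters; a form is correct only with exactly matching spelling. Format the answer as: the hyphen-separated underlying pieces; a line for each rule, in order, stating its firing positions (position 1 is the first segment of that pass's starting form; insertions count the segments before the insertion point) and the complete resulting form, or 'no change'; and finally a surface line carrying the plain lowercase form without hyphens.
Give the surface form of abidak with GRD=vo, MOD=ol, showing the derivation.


underlying: abidak-e-g
1. 0 -> i / C _ C: no change
2. k -> g, s -> z / V _ V: fires at position(s) 6: abidageg
surface: abidageg


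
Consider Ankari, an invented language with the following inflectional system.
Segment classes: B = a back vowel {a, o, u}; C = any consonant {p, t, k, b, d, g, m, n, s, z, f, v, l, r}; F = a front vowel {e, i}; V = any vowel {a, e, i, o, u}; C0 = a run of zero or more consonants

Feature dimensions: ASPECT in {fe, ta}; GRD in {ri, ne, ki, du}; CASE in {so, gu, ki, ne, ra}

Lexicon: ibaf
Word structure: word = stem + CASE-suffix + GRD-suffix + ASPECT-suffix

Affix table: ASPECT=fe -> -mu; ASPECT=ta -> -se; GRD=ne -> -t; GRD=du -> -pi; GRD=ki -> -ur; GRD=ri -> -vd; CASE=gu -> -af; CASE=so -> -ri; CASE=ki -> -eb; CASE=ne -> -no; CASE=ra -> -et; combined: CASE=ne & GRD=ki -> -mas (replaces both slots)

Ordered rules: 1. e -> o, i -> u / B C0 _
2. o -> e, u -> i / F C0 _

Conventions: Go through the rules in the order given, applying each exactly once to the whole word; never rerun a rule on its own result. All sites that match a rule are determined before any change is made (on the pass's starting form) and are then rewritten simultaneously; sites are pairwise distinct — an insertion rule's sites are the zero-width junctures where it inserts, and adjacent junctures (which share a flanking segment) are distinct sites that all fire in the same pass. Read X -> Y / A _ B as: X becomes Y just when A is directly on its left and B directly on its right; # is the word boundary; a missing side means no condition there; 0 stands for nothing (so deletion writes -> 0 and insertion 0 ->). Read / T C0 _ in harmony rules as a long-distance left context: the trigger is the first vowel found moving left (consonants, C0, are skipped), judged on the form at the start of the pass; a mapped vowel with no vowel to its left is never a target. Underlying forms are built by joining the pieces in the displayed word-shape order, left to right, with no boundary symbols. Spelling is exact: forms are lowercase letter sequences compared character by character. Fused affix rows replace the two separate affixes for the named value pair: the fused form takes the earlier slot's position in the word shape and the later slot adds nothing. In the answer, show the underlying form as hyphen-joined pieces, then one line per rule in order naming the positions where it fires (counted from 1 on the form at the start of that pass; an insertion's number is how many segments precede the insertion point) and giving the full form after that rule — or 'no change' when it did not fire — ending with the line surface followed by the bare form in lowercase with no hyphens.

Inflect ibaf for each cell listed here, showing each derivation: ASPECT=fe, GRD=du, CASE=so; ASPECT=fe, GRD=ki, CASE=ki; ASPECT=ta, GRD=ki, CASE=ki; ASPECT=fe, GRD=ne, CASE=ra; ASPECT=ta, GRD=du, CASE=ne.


cell ASPECT=fe, GRD=du, CASE=so:
underlying: ibaf-ri-pi-mu
1. e -> o, i -> u / B C0 _: fires at position(s) 6: ibafrupimu
2. o -> e, u -> i / F C0 _: fires at position(s) 10: ibafrupimi
surface: ibafrupimi

cell ASPECT=fe, GRD=ki, CASE=ki:
underlying: ibaf-eb-ur-mu
1. e -> o, i -> u / B C0 _: fires at position(s) 5: ibafoburmu
2. o -> e, u -> i / F C0 _: no change
surface: ibafoburmu

cell ASPECT=ta, GRD=ki, CASE=ki:
underlying: ibaf-eb-ur-se
1. e -> o, i -> u / B C0 _: fires at position(s) 5, 10: ibafoburso
2. o -> e, u -> i / F C0 _: no change
surface: ibafoburso

cell ASPECT=fe, GRD=ne, CASE=ra:
underlying: ibaf-et-t-mu
1. e -> o, i -> u / B C0 _: fires at position(s) 5: ibafottmu
2. o -> e, u -> i / F C0 _: no change
surface: ibafottmu

cell ASPECT=ta, GRD=du, CASE=ne:
underlying: ibaf-no-pi-se
1. e -> o, i -> u / B C0 _: fires at position(s) 8: ibafnopuse
2. o -> e, u -> i / F C0 _: no change
surface: ibafnopuse


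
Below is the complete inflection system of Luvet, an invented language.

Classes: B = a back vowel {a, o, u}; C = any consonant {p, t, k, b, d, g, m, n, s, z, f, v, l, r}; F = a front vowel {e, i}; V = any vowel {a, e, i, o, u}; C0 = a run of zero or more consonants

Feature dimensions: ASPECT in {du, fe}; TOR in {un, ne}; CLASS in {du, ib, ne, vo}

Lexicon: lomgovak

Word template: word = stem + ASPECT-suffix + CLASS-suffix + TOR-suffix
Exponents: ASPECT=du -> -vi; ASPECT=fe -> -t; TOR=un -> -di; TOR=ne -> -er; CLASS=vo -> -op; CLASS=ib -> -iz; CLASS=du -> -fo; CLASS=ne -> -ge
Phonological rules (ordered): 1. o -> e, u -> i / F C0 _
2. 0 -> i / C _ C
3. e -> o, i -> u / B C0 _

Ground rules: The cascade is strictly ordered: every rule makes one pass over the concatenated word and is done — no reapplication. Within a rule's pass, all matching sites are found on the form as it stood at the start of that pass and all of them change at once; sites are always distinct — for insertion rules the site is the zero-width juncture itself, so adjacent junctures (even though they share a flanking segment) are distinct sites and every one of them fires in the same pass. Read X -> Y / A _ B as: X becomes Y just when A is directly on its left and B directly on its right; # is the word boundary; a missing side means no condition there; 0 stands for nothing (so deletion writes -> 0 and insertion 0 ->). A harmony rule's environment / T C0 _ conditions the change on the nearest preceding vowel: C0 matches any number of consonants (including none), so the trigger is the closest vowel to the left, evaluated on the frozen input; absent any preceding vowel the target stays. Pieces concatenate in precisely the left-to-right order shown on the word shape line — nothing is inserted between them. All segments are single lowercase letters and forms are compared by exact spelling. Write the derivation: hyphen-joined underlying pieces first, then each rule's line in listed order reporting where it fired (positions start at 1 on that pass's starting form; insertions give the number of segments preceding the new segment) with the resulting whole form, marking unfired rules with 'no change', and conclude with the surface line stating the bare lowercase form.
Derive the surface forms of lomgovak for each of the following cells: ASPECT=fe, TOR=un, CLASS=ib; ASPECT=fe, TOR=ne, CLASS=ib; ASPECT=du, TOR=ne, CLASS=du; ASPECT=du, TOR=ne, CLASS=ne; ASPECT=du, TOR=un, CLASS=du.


cell ASPECT=fe, TOR=un, CLASS=ib:
underlying: lomgovak-t-iz-di
1. o -> e, u -> i / F C0 _: no change
2. 0 -> i / C _ C: inserts after position(s) 3, 8, 11: lomigovakitizidi
3. e -> o, i -> u / B C0 _: fires at position(s) 4, 10: lomugovakutizidi
surface: lomugovakutizidi

cell ASPECT=fe, TOR=ne, CLASS=ib:
underlying: lomgovak-t-iz-er
1. o -> e, u -> i / F C0 _: no change
2. 0 -> i / C _ C: inserts after position(s) 3, 8: lomigovakitizer
3. e -> o, i -> u / B C0 _: fires at position(s) 4, 10: lomugovakutizer
surface: lomugovakutizer

cell ASPECT=du, TOR=ne, CLASS=du:
underlying: lomgovak-vi-fo-er
1. o -> e, u -> i / F C0 _: fires at position(s) 12: lomgovakvifeer
2. 0 -> i / C _ C: inserts after position(s) 3, 8: lomigovakivifeer
3. e -> o, i -> u / B C0 _: fires at position(s) 4, 10: lomugovakuvifeer
surface: lomugovakuvifeer

cell ASPECT=du, TOR=ne, CLASS=ne:
underlying: lomgovak-vi-ge-er
1. o -> e, u -> i / F C0 _: no change
2. 0 -> i / C _ C: inserts after position(s) 3, 8: lomigovakivigeer
3. e -> o, i -> u / B C0 _: fires at position(s) 4, 10: lomugovakuvigeer
surface: lomugovakuvigeer

cell ASPECT=du, TOR=un, CLASS=du:
underlying: lomgovak-vi-fo-di
1. o -> e, u -> i / F C0 _: fires at position(s) 12: lomgovakvifedi
2. 0 -> i / C _ C: inserts after position(s) 3, 8: lomigovakivifedi
3. e -> o, i -> u / B C0 _: fires at position(s) 4, 10: lomugovakuvifedi
surface: lomugovakuvifedi


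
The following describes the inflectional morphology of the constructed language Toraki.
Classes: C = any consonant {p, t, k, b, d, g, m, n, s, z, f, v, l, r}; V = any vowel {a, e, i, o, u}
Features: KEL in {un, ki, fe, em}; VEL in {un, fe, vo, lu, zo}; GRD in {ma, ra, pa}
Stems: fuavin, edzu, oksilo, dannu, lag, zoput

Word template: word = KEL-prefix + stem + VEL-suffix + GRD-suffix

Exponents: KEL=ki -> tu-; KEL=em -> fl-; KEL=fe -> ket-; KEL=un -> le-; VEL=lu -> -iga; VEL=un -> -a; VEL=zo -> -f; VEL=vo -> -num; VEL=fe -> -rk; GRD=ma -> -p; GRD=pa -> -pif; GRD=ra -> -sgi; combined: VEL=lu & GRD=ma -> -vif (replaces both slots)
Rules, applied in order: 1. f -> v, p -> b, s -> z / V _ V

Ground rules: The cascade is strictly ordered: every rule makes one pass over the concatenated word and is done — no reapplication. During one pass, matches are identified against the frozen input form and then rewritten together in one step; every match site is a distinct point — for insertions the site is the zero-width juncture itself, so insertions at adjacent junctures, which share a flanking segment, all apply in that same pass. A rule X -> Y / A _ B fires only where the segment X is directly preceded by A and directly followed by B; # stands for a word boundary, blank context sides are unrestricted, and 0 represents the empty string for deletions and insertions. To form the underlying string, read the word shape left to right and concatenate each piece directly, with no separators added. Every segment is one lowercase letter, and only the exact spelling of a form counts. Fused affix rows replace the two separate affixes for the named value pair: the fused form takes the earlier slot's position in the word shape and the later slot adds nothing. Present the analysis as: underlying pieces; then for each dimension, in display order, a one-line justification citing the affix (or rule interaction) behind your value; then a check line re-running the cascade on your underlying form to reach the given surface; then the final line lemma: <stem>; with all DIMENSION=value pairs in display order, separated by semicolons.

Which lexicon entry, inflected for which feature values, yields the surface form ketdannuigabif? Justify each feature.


underlying: ket-dannu-iga-pif
KEL=fe - signalled by the affix ket-
VEL=lu - signalled by the affix -iga
GRD=pa - signalled by the affix -pif
check: ketdannuigapif -> ketdannuigabif
lemma: dannu; KEL=fe; VEL=lu; GRD=pa


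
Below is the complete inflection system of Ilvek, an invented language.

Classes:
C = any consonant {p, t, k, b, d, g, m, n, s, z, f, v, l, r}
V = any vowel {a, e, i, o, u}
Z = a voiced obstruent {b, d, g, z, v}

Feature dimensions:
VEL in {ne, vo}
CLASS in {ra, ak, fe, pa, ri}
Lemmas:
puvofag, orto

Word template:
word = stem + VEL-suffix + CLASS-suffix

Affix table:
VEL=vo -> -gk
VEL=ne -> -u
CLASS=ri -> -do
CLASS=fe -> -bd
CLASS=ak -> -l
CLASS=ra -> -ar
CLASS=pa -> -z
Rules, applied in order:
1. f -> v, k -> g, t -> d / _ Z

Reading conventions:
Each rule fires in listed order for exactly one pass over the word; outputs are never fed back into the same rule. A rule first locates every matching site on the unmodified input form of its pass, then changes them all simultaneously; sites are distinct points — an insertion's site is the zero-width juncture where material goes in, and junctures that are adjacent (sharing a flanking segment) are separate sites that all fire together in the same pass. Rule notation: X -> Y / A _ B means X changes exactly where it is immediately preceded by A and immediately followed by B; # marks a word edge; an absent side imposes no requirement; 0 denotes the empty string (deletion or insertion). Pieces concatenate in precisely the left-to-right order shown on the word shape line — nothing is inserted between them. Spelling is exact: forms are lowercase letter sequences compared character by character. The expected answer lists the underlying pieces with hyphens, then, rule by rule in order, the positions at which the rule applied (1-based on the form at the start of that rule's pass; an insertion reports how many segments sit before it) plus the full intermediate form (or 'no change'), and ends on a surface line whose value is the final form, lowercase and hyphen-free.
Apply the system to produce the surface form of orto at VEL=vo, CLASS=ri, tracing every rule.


underlying: orto-gk-do
1. f -> v, k -> g, t -> d / _ Z: fires at position(s) 6: ortoggdo
surface: ortoggdo


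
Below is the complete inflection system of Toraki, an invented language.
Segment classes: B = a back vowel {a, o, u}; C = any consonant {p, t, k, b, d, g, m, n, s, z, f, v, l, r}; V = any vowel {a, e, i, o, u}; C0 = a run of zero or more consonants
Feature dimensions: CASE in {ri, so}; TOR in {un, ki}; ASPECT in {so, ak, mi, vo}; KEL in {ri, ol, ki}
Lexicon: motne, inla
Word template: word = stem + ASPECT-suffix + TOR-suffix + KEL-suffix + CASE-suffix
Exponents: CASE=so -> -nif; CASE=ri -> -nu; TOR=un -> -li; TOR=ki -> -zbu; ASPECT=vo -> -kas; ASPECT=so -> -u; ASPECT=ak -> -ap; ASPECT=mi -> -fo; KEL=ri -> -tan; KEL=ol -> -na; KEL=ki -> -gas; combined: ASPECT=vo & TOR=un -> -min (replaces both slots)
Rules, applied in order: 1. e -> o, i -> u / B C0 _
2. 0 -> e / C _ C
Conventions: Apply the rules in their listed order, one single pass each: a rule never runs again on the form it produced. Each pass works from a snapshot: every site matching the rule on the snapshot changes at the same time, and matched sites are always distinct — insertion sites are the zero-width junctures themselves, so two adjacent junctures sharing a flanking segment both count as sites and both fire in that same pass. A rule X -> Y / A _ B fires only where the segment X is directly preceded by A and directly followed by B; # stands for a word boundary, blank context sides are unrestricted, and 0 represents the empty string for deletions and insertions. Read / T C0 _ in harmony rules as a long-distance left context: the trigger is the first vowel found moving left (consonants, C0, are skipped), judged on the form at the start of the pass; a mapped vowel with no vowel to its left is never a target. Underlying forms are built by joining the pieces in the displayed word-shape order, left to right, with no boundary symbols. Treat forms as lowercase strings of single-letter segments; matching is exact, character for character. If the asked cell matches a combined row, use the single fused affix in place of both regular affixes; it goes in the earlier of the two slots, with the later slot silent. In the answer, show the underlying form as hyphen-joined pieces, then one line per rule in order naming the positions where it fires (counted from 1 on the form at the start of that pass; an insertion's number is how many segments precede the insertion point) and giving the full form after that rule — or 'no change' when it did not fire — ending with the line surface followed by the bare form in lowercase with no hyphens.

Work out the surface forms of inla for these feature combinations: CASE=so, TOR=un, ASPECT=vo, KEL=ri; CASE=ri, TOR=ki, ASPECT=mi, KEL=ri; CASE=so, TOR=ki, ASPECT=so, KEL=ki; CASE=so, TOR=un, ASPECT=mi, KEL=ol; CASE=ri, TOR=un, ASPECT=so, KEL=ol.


cell CASE=so, TOR=un, ASPECT=vo, KEL=ri:
underlying: inla-min-tan-nif
1. e -> o, i -> u / B C0 _: fires at position(s) 6, 12: inlamuntannuf
2. 0 -> e / C _ C: inserts after position(s) 2, 7, 10: inelamunetanenuf
surface: inelamunetanenuf

cell CASE=ri, TOR=ki, ASPECT=mi, KEL=ri:
underlying: inla-fo-zbu-tan-nu
1. e -> o, i -> u / B C0 _: no change
2. 0 -> e / C _ C: inserts after position(s) 2, 7, 12: inelafozebutanenu
surface: inelafozebutanenu

cell CASE=so, TOR=ki, ASPECT=so, KEL=ki:
underlying: inla-u-zbu-gas-nif
1. e -> o, i -> u / B C0 _: fires at position(s) 13: inlauzbugasnuf
2. 0 -> e / C _ C: inserts after position(s) 2, 6, 11: inelauzebugasenuf
surface: inelauzebugasenuf

cell CASE=so, TOR=un, ASPECT=mi, KEL=ol:
underlying: inla-fo-li-na-nif
1. e -> o, i -> u / B C0 _: fires at position(s) 8, 12: inlafolunanuf
2. 0 -> e / C _ C: inserts after position(s) 2: inelafolunanuf
surface: inelafolunanuf

cell CASE=ri, TOR=un, ASPECT=so, KEL=ol:
underlying: inla-u-li-na-nu
1. e -> o, i -> u / B C0 _: fires at position(s) 7: inlaulunanu
2. 0 -> e / C _ C: inserts after position(s) 2: inelaulunanu
surface: inelaulunanu


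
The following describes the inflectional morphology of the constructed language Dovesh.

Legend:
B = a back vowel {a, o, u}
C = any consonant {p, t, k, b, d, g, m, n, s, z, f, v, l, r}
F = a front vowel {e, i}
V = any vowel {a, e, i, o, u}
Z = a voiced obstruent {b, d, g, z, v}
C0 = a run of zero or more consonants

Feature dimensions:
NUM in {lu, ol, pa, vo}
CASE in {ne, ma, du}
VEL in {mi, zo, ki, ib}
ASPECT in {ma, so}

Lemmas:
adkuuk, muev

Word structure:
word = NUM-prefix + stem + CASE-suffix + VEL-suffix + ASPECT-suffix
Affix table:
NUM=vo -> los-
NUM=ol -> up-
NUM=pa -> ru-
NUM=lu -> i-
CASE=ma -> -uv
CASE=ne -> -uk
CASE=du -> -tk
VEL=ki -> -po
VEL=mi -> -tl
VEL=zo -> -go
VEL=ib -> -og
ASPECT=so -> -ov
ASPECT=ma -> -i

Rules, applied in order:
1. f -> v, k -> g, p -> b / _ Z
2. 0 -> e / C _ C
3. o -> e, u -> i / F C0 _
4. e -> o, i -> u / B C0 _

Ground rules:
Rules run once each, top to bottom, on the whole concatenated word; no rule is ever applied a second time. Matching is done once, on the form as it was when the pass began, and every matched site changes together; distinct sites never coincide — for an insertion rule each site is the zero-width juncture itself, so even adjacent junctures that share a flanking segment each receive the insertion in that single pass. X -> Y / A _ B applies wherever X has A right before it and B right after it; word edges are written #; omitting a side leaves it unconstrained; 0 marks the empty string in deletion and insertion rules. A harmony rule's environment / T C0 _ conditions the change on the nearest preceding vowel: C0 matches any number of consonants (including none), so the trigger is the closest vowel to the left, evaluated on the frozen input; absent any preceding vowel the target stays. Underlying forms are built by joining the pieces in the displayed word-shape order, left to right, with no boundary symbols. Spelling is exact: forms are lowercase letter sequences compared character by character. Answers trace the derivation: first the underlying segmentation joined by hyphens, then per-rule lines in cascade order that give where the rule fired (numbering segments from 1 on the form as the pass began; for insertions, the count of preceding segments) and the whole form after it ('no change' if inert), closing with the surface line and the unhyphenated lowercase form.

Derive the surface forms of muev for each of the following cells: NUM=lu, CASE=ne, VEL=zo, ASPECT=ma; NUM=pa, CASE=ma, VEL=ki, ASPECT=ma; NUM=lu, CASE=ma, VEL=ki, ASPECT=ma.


cell NUM=lu, CASE=ne, VEL=zo, ASPECT=ma:
underlying: i-muev-uk-go-i
1. f -> v, k -> g, p -> b / _ Z: fires at position(s) 7: imuevuggoi
2. 0 -> e / C _ C: inserts after position(s) 7: imuevugegoi
3. o -> e, u -> i / F C0 _: fires at position(s) 3, 6, 10: imievigegei
4. e -> o, i -> u / B C0 _: no change
surface: imievigegei

cell NUM=pa, CASE=ma, VEL=ki, ASPECT=ma:
underlying: ru-muev-uv-po-i
1. f -> v, k -> g, p -> b / _ Z: no change
2. 0 -> e / C _ C: inserts after position(s) 8: rumuevuvepoi
3. o -> e, u -> i / F C0 _: fires at position(s) 7, 11: rumuevivepei
4. e -> o, i -> u / B C0 _: fires at position(s) 5: rumuovivepei
surface: rumuovivepei

cell NUM=lu, CASE=ma, VEL=ki, ASPECT=ma:
underlying: i-muev-uv-po-i
1. f -> v, k -> g, p -> b / _ Z: no change
2. 0 -> e / C _ C: inserts after position(s) 7: imuevuvepoi
3. o -> e, u -> i / F C0 _: fires at position(s) 3, 6, 10: imievivepei
4. e -> o, i -> u / B C0 _: no change
surface: imievivepei


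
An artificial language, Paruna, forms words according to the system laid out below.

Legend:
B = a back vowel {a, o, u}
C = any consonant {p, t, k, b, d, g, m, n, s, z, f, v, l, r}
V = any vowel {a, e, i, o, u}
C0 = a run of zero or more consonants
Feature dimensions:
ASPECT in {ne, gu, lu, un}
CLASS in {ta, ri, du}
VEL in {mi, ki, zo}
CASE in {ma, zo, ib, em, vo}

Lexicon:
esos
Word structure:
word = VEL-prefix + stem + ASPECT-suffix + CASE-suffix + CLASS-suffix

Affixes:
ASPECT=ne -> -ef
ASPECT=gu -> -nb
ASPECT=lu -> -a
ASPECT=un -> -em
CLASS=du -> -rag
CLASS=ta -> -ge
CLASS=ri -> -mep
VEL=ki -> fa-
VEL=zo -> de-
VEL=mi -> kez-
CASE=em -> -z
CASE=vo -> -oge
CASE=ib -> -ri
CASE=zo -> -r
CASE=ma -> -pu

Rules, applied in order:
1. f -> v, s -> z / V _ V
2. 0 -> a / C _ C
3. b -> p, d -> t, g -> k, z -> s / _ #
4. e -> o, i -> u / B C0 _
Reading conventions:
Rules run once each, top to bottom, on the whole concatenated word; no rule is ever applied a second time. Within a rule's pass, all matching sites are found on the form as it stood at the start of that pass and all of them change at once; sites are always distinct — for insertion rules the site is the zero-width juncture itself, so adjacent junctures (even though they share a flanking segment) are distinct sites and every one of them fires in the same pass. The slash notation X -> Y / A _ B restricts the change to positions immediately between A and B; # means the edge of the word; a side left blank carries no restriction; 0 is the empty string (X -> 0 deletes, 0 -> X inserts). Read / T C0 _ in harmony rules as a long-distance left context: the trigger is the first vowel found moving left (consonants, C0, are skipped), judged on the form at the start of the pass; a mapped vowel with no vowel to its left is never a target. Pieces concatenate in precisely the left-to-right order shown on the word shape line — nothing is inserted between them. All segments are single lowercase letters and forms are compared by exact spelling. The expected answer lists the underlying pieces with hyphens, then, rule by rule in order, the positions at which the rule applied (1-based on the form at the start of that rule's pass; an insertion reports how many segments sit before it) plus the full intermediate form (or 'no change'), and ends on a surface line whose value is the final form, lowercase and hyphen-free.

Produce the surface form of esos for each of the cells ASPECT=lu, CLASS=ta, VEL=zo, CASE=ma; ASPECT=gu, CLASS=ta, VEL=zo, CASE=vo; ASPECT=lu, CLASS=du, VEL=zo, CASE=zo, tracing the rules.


cell ASPECT=lu, CLASS=ta, VEL=zo, CASE=ma:
underlying: de-esos-a-pu-ge
1. f -> v, s -> z / V _ V: fires at position(s) 4, 6: deezozapuge
2. 0 -> a / C _ C: no change
3. b -> p, d -> t, g -> k, z -> s / _ #: no change
4. e -> o, i -> u / B C0 _: fires at position(s) 11: deezozapugo
surface: deezozapugo

cell ASPECT=gu, CLASS=ta, VEL=zo, CASE=vo:
underlying: de-esos-nb-oge-ge
1. f -> v, s -> z / V _ V: fires at position(s) 4: deezosnbogege
2. 0 -> a / C _ C: inserts after position(s) 6, 7: deezosanabogege
3. b -> p, d -> t, g -> k, z -> s / _ #: no change
4. e -> o, i -> u / B C0 _: fires at position(s) 13: deezosanabogoge
surface: deezosanabogoge

cell ASPECT=lu, CLASS=du, VEL=zo, CASE=zo:
underlying: de-esos-a-r-rag
1. f -> v, s -> z / V _ V: fires at position(s) 4, 6: deezozarrag
2. 0 -> a / C _ C: inserts after position(s) 8: deezozararag
3. b -> p, d -> t, g -> k, z -> s / _ #: fires at position(s) 12: deezozararak
4. e -> o, i -> u / B C0 _: no change
surface: deezozararak


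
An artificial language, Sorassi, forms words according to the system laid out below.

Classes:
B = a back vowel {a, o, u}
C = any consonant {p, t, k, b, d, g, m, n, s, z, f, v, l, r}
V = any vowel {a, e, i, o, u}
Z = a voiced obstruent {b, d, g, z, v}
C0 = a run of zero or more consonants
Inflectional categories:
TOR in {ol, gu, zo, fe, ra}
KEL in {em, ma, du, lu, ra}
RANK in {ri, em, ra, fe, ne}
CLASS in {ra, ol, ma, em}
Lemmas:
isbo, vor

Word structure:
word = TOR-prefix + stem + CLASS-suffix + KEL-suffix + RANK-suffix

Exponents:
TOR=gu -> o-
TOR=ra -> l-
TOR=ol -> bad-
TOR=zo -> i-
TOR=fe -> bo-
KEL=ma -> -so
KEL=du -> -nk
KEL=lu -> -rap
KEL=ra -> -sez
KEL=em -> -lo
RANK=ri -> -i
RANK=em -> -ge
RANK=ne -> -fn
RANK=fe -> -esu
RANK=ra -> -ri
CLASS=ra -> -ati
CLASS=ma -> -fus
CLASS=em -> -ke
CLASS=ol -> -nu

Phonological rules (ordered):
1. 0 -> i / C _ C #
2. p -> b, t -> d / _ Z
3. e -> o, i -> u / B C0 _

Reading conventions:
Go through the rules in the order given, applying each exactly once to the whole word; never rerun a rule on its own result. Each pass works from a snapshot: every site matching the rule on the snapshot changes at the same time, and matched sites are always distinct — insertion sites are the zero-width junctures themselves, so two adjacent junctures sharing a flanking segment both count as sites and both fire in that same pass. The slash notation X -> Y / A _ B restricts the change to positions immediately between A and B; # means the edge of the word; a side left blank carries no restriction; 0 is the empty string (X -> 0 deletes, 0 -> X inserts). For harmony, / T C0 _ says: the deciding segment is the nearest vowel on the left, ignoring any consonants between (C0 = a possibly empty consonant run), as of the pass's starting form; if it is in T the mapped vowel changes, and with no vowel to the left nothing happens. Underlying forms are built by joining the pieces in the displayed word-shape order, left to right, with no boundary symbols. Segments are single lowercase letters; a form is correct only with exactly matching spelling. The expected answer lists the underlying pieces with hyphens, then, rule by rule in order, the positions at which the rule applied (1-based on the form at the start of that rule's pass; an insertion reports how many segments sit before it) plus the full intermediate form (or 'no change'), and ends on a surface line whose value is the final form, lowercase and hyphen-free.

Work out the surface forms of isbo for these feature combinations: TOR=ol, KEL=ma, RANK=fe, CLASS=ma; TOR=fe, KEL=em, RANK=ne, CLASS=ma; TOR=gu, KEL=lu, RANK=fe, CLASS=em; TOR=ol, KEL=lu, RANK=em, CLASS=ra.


cell TOR=ol, KEL=ma, RANK=fe, CLASS=ma:
underlying: bad-isbo-fus-so-esu
1. 0 -> i / C _ C #: no change
2. p -> b, t -> d / _ Z: no change
3. e -> o, i -> u / B C0 _: fires at position(s) 4, 13: badusbofussoosu
surface: badusbofussoosu

cell TOR=fe, KEL=em, RANK=ne, CLASS=ma:
underlying: bo-isbo-fus-lo-fn
1. 0 -> i / C _ C #: inserts after position(s) 12: boisbofuslofin
2. p -> b, t -> d / _ Z: no change
3. e -> o, i -> u / B C0 _: fires at position(s) 3, 13: bousbofuslofun
surface: bousbofuslofun

cell TOR=gu, KEL=lu, RANK=fe, CLASS=em:
underlying: o-isbo-ke-rap-esu
1. 0 -> i / C _ C #: no change
2. p -> b, t -> d / _ Z: no change
3. e -> o, i -> u / B C0 _: fires at position(s) 2, 7, 11: ousbokoraposu
surface: ousbokoraposu

cell TOR=ol, KEL=lu, RANK=em, CLASS=ra:
underlying: bad-isbo-ati-rap-ge
1. 0 -> i / C _ C #: no change
2. p -> b, t -> d / _ Z: fires at position(s) 13: badisboatirabge
3. e -> o, i -> u / B C0 _: fires at position(s) 4, 10, 15: badusboaturabgo
surface: badusboaturabgo


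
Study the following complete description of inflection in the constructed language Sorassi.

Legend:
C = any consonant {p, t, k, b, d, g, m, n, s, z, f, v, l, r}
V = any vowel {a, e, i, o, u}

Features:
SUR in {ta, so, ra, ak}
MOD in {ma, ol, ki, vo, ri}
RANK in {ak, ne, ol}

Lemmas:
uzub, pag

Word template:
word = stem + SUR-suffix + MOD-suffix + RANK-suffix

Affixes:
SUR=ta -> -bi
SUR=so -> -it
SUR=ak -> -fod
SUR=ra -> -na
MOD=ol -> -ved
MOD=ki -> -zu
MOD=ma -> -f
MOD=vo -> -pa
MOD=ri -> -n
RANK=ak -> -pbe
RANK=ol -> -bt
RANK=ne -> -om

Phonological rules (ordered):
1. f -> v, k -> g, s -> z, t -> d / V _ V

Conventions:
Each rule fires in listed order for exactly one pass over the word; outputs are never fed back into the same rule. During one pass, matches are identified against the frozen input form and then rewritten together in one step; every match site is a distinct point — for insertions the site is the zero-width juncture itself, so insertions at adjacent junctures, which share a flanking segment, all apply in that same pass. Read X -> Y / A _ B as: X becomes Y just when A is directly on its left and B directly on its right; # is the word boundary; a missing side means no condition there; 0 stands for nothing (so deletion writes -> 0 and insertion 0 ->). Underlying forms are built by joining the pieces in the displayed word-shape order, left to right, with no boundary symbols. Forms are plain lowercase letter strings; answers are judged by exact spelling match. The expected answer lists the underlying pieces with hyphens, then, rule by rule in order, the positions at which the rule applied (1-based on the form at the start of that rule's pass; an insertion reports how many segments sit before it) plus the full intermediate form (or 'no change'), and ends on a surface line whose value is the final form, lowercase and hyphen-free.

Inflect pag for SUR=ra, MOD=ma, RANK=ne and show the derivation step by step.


underlying: pag-na-f-om
1. f -> v, k -> g, s -> z, t -> d / V _ V: fires at position(s) 6: pagnavom
surface: pagnavom


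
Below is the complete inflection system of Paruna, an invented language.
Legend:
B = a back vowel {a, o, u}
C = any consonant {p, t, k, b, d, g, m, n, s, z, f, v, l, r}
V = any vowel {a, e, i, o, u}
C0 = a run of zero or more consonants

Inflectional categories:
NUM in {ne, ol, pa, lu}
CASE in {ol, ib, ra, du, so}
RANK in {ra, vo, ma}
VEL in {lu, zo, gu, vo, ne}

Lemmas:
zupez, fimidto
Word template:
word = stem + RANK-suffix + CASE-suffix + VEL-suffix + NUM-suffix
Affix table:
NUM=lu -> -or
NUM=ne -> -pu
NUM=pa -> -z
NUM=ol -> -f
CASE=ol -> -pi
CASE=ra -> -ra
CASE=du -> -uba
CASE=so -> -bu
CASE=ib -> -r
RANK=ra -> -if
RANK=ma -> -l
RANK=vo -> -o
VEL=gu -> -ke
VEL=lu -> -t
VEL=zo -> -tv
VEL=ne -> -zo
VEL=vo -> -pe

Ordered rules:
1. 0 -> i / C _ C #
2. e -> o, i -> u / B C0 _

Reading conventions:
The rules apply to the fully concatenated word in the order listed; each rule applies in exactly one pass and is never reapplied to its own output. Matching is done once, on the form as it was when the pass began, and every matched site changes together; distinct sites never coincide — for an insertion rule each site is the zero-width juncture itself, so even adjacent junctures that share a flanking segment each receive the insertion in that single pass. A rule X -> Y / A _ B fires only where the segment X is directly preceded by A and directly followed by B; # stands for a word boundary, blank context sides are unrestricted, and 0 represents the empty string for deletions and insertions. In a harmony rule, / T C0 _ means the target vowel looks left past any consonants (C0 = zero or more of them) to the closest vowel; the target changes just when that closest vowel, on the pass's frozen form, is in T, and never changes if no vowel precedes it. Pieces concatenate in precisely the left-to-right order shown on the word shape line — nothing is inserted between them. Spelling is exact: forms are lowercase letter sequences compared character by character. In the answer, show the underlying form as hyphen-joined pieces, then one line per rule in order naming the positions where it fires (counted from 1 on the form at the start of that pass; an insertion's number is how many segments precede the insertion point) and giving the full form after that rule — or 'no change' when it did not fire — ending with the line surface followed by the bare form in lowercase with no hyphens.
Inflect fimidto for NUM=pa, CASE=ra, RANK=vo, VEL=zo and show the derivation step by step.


underlying: fimidto-o-ra-tv-z
1. 0 -> i / C _ C #: inserts after position(s) 12: fimidtooratviz
2. e -> o, i -> u / B C0 _: fires at position(s) 13: fimidtooratvuz
surface: fimidtooratvuz


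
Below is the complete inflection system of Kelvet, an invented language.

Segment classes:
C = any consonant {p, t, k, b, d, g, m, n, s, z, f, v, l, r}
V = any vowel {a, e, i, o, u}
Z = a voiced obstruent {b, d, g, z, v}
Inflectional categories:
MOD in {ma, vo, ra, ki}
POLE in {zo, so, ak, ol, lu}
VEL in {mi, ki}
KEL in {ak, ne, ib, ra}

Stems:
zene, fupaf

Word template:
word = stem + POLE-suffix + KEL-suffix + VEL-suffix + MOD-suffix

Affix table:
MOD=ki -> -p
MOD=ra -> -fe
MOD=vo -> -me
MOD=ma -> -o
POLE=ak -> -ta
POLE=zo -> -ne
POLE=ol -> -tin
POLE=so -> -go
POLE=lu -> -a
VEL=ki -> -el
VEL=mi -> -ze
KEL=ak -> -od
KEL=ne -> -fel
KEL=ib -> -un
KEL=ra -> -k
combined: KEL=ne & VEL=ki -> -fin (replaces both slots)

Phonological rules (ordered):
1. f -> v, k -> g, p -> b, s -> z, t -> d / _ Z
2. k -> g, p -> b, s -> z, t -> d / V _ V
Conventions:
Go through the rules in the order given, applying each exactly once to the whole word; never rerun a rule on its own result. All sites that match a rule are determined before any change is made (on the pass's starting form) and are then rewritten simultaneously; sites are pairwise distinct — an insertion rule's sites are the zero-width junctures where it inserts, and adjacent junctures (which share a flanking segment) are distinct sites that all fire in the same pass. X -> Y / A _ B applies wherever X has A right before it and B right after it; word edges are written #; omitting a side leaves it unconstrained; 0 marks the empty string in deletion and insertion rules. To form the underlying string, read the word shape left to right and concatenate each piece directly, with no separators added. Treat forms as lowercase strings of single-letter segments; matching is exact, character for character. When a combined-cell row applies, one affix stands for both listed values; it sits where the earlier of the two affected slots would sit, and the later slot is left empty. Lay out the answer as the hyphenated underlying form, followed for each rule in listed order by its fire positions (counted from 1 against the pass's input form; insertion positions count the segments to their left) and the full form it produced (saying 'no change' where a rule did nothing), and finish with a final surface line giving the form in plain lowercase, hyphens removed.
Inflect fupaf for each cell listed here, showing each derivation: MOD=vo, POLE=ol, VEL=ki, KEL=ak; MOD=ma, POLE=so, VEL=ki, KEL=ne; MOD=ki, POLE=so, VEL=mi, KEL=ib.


cell MOD=vo, POLE=ol, VEL=ki, KEL=ak:
underlying: fupaf-tin-od-el-me
1. f -> v, k -> g, p -> b, s -> z, t -> d / _ Z: no change
2. k -> g, p -> b, s -> z, t -> d / V _ V: fires at position(s) 3: fubaftinodelme
surface: fubaftinodelme

cell MOD=ma, POLE=so, VEL=ki, KEL=ne:
underlying: fupaf-go-fin-o
1. f -> v, k -> g, p -> b, s -> z, t -> d / _ Z: fires at position(s) 5: fupavgofino
2. k -> g, p -> b, s -> z, t -> d / V _ V: fires at position(s) 3: fubavgofino
surface: fubavgofino

cell MOD=ki, POLE=so, VEL=mi, KEL=ib:
underlying: fupaf-go-un-ze-p
1. f -> v, k -> g, p -> b, s -> z, t -> d / _ Z: fires at position(s) 5: fupavgounzep
2. k -> g, p -> b, s -> z, t -> d / V _ V: fires at position(s) 3: fubavgounzep
surface: fubavgounzep
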